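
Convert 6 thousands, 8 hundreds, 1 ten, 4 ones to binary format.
Convert 6 thousands, 8 hundreds, 1 ten, 4 ones (place-value notation) → 6×1000 + 8×100 + 1×10 + 4 = 6814 (decimal)
Convert 6814 (decimal) → 6814 = 4096 + 2048 + 512 + 128 + 16 + 8 + 4 + 2 → 0b1101010011110 (binary)
0b1101010011110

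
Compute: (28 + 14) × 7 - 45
Parentheses first: 28 + 14 = 42
Multiply: 42 × 7 = 294
Subtract: 294 - 45 = 249
249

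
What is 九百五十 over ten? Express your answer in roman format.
Convert 九百五十 (Chinese numeral) → 9×100 + 5×10 = 950 (decimal)
Convert ten (English words) → 10 (decimal)
Compute 950 ÷ 10 = 95
Convert 95 (decimal) → 95 = 90 + 5 → XCV (Roman numeral)
XCV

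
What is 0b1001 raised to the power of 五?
Convert 0b1001 (binary) → 8 + 1 = 9 (decimal)
Convert 五 (Chinese numeral) → 5 (decimal)
Compute 9 ^ 5 = 59049
59049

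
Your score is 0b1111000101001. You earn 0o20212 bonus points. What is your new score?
Convert 0b1111000101001 (binary) → 4096 + 2048 + 1024 + 512 + 32 + 8 + 1 = 7721 (decimal)
Convert 0o20212 (octal) → 2×4096 + 2×64 + 1×8 + 2 = 8330 (decimal)
Compute 7721 + 8330 = 16051
16051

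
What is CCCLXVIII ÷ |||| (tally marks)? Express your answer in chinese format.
Convert CCCLXVIII (Roman numeral) → 100 + 100 + 100 + 50 + 10 + 5 + 1 + 1 + 1 = 368 (decimal)
Convert |||| (tally marks) → 4 (decimal)
Compute 368 ÷ 4 = 92
Convert 92 (decimal) → 92 = 9×10 + 2 → 九十二 (Chinese numeral)
九十二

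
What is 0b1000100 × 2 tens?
Convert 0b1000100 (binary) → 64 + 4 = 68 (decimal)
Convert 2 tens (place-value notation) → 2×10 = 20 (decimal)
Compute 68 × 20 = 1360
1360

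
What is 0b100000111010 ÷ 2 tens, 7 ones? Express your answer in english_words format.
Convert 0b100000111010 (binary) → 2048 + 32 + 16 + 8 + 2 = 2106 (decimal)
Convert 2 tens, 7 ones (place-value notation) → 2×10 + 7 = 27 (decimal)
Compute 2106 ÷ 27 = 78
Convert 78 (decimal) → seventy-eight (English words)
seventy-eight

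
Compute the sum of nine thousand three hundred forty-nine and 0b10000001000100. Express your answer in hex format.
Convert nine thousand three hundred forty-nine (English words) → 9×1000 + 3×100 + 49 = 9349 (decimal)
Convert 0b10000001000100 (binary) → 8192 + 64 + 4 = 8260 (decimal)
Compute 9349 + 8260 = 17609
Convert 17609 (decimal) → 17609 = 4×4096 + 4×256 + 12×16 + 9 → 0x44C9 (hexadecimal)
0x44C9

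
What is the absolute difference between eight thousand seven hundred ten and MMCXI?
Convert eight thousand seven hundred ten (English words) → 8×1000 + 7×100 + 10 = 8710 (decimal)
Convert MMCXI (Roman numeral) → 1000 + 1000 + 100 + 10 + 1 = 2111 (decimal)
Compute |8710 - 2111| = 6599
6599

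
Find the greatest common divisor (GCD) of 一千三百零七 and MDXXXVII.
Convert 一千三百零七 (Chinese numeral) → 1×1000 + 3×100 + 7 = 1307 (decimal)
Convert MDXXXVII (Roman numeral) → 1000 + 500 + 10 + 10 + 10 + 5 + 1 + 1 = 1537 (decimal)
Compute gcd(1307, 1537) = 1
1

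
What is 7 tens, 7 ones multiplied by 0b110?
Convert 7 tens, 7 ones (place-value notation) → 7×10 + 7 = 77 (decimal)
Convert 0b110 (binary) → 4 + 2 = 6 (decimal)
Compute 77 × 6 = 462
462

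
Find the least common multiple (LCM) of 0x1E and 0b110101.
Convert 0x1E (hexadecimal) → 1×16 + 14 = 30 (decimal)
Convert 0b110101 (binary) → 32 + 16 + 4 + 1 = 53 (decimal)
Compute lcm(30, 53) = 1590
1590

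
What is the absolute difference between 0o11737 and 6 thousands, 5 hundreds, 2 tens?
Convert 0o11737 (octal) → 1×4096 + 1×512 + 7×64 + 3×8 + 7 = 5087 (decimal)
Convert 6 thousands, 5 hundreds, 2 tens (place-value notation) → 6×1000 + 5×100 + 2×10 = 6520 (decimal)
Compute |5087 - 6520| = 1433
1433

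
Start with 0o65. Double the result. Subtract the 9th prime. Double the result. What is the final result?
Convert 0o65 (octal) → 6×8 + 5 = 53 (decimal)
Start: 53
53 × 2 = 106
Convert the 9th prime (prime index) → 23 (decimal)
106 - 23 = 83
83 × 2 = 166
166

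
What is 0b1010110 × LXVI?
Convert 0b1010110 (binary) → 64 + 16 + 4 + 2 = 86 (decimal)
Convert LXVI (Roman numeral) → 50 + 10 + 5 + 1 = 66 (decimal)
Compute 86 × 66 = 5676
5676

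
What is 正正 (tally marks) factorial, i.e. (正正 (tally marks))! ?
Convert 正正 (tally marks) → 5 + 5 = 10 (decimal)
Compute 10! = 3628800
3628800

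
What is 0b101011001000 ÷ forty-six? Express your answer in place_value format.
Convert 0b101011001000 (binary) → 2048 + 512 + 128 + 64 + 8 = 2760 (decimal)
Convert forty-six (English words) → 46 (decimal)
Compute 2760 ÷ 46 = 60
Convert 60 (decimal) → 60 = 6×10 → 6 tens (place-value notation)
6 tens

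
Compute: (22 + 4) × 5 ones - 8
Convert 5 ones (place-value notation) → 5 (decimal)
Expression in decimal: (22 + 4) × 5 - 8
Parentheses first: 22 + 4 = 26
Multiply: 26 × 5 = 130
Subtract: 130 - 8 = 122
122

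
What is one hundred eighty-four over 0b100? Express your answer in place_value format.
Convert one hundred eighty-four (English words) → 1×100 + 84 = 184 (decimal)
Convert 0b100 (binary) → 4 (decimal)
Compute 184 ÷ 4 = 46
Convert 46 (decimal) → 46 = 4×10 + 6 → 4 tens, 6 ones (place-value notation)
4 tens, 6 ones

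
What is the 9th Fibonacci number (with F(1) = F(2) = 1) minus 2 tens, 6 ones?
The 9th Fibonacci number (with F(1) = F(2) = 1): 1, 1, 2, 3, 5, 8, 13, 21, 34 → 34
Convert 2 tens, 6 ones (place-value notation) → 2×10 + 6 = 26 (decimal)
Compute 34 - 26 = 8
8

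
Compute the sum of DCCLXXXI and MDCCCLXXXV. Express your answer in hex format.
Convert DCCLXXXI (Roman numeral) → 500 + 100 + 100 + 50 + 10 + 10 + 10 + 1 = 781 (decimal)
Convert MDCCCLXXXV (Roman numeral) → 1000 + 500 + 100 + 100 + 100 + 50 + 10 + 10 + 10 + 5 = 1885 (decimal)
Compute 781 + 1885 = 2666
Convert 2666 (decimal) → 2666 = 10×256 + 6×16 + 10 → 0xA6A (hexadecimal)
0xA6A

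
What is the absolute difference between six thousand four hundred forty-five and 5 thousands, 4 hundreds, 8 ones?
Convert six thousand four hundred forty-five (English words) → 6×1000 + 4×100 + 45 = 6445 (decimal)
Convert 5 thousands, 4 hundreds, 8 ones (place-value notation) → 5×1000 + 4×100 + 8 = 5408 (decimal)
Compute |6445 - 5408| = 1037
1037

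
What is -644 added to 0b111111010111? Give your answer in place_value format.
Convert 0b111111010111 (binary) → 2048 + 1024 + 512 + 256 + 128 + 64 + 16 + 4 + 2 + 1 = 4055 (decimal)
Compute -644 + 4055 = 3411
Convert 3411 (decimal) → 3411 = 3×1000 + 4×100 + 1×10 + 1 → 3 thousands, 4 hundreds, 1 ten, 1 one (place-value notation)
3 thousands, 4 hundreds, 1 ten, 1 one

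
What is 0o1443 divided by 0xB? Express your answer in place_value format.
Convert 0o1443 (octal) → 1×512 + 4×64 + 4×8 + 3 = 803 (decimal)
Convert 0xB (hexadecimal) → 11 (decimal)
Compute 803 ÷ 11 = 73
Convert 73 (decimal) → 73 = 7×10 + 3 → 7 tens, 3 ones (place-value notation)
7 tens, 3 ones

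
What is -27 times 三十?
Convert 三十 (Chinese numeral) → 3×10 = 30 (decimal)
Compute -27 × 30 = -810
-810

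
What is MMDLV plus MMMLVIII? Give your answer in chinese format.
Convert MMDLV (Roman numeral) → 1000 + 1000 + 500 + 50 + 5 = 2555 (decimal)
Convert MMMLVIII (Roman numeral) → 1000 + 1000 + 1000 + 50 + 5 + 1 + 1 + 1 = 3058 (decimal)
Compute 2555 + 3058 = 5613
Convert 5613 (decimal) → 5613 = 5×1000 + 6×100 + 1×10 + 3 → 五千六百一十三 (Chinese numeral)
五千六百一十三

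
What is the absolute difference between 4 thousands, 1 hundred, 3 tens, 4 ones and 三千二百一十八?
Convert 4 thousands, 1 hundred, 3 tens, 4 ones (place-value notation) → 4×1000 + 1×100 + 3×10 + 4 = 4134 (decimal)
Convert 三千二百一十八 (Chinese numeral) → 3×1000 + 2×100 + 1×10 + 8 = 3218 (decimal)
Compute |4134 - 3218| = 916
916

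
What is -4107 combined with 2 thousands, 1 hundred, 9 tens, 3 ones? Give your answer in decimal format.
Convert 2 thousands, 1 hundred, 9 tens, 3 ones (place-value notation) → 2×1000 + 1×100 + 9×10 + 3 = 2193 (decimal)
Compute -4107 + 2193 = -1914
-1914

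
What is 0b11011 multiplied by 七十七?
Convert 0b11011 (binary) → 16 + 8 + 2 + 1 = 27 (decimal)
Convert 七十七 (Chinese numeral) → 7×10 + 7 = 77 (decimal)
Compute 27 × 77 = 2079
2079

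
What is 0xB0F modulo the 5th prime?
Convert 0xB0F (hexadecimal) → 11×256 + 15 = 2831 (decimal)
Convert the 5th prime (prime index) → 11 (decimal)
Compute 2831 mod 11 = 4
4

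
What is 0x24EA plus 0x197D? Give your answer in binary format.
Convert 0x24EA (hexadecimal) → 2×4096 + 4×256 + 14×16 + 10 = 9450 (decimal)
Convert 0x197D (hexadecimal) → 1×4096 + 9×256 + 7×16 + 13 = 6525 (decimal)
Compute 9450 + 6525 = 15975
Convert 15975 (decimal) → 15975 = 8192 + 4096 + 2048 + 1024 + 512 + 64 + 32 + 4 + 2 + 1 → 0b11111001100111 (binary)
0b11111001100111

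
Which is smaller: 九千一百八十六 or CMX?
Convert 九千一百八十六 (Chinese numeral) → 9×1000 + 1×100 + 8×10 + 6 = 9186 (decimal)
Convert CMX (Roman numeral) → 900 + 10 = 910 (decimal)
Compare 9186 vs 910: smaller = 910
910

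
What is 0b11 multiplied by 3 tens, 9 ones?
Convert 0b11 (binary) → 2 + 1 = 3 (decimal)
Convert 3 tens, 9 ones (place-value notation) → 3×10 + 9 = 39 (decimal)
Compute 3 × 39 = 117
117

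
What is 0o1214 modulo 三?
Convert 0o1214 (octal) → 1×512 + 2×64 + 1×8 + 4 = 652 (decimal)
Convert 三 (Chinese numeral) → 3 (decimal)
Compute 652 mod 3 = 1
1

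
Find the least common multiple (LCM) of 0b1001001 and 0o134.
Convert 0b1001001 (binary) → 64 + 8 + 1 = 73 (decimal)
Convert 0o134 (octal) → 1×64 + 3×8 + 4 = 92 (decimal)
Compute lcm(73, 92) = 6716
6716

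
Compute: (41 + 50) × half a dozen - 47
Convert half a dozen (colloquial) → 6 (decimal)
Expression in decimal: (41 + 50) × 6 - 47
Parentheses first: 41 + 50 = 91
Multiply: 91 × 6 = 546
Subtract: 546 - 47 = 499
499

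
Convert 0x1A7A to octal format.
Convert 0x1A7A (hexadecimal) → 1×4096 + 10×256 + 7×16 + 10 = 6778 (decimal)
Convert 6778 (decimal) → 6778 = 1×4096 + 5×512 + 1×64 + 7×8 + 2 → 0o15172 (octal)
0o15172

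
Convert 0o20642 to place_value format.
Convert 0o20642 (octal) → 2×4096 + 6×64 + 4×8 + 2 = 8610 (decimal)
Convert 8610 (decimal) → 8610 = 8×1000 + 6×100 + 1×10 → 8 thousands, 6 hundreds, 1 ten (place-value notation)
8 thousands, 6 hundreds, 1 ten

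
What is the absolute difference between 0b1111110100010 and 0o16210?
Convert 0b1111110100010 (binary) → 4096 + 2048 + 1024 + 512 + 256 + 128 + 32 + 2 = 8098 (decimal)
Convert 0o16210 (octal) → 1×4096 + 6×512 + 2×64 + 1×8 = 7304 (decimal)
Compute |8098 - 7304| = 794
794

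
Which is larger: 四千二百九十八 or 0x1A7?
Convert 四千二百九十八 (Chinese numeral) → 4×1000 + 2×100 + 9×10 + 8 = 4298 (decimal)
Convert 0x1A7 (hexadecimal) → 1×256 + 10×16 + 7 = 423 (decimal)
Compare 4298 vs 423: larger = 4298
4298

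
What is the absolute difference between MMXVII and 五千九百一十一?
Convert MMXVII (Roman numeral) → 1000 + 1000 + 10 + 5 + 1 + 1 = 2017 (decimal)
Convert 五千九百一十一 (Chinese numeral) → 5×1000 + 9×100 + 1×10 + 1 = 5911 (decimal)
Compute |2017 - 5911| = 3894
3894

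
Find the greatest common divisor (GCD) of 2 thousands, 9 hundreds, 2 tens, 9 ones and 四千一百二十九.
Convert 2 thousands, 9 hundreds, 2 tens, 9 ones (place-value notation) → 2×1000 + 9×100 + 2×10 + 9 = 2929 (decimal)
Convert 四千一百二十九 (Chinese numeral) → 4×1000 + 1×100 + 2×10 + 9 = 4129 (decimal)
Compute gcd(2929, 4129) = 1
1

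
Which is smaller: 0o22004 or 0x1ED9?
Convert 0o22004 (octal) → 2×4096 + 2×512 + 4 = 9220 (decimal)
Convert 0x1ED9 (hexadecimal) → 1×4096 + 14×256 + 13×16 + 9 = 7897 (decimal)
Compare 9220 vs 7897: smaller = 7897
7897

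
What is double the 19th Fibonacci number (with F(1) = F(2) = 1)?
The 19th Fibonacci number (with F(1) = F(2) = 1) = 4181
Compute 4181 × 2 = 8362
8362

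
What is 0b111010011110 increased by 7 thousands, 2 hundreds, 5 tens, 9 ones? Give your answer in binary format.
Convert 0b111010011110 (binary) → 2048 + 1024 + 512 + 128 + 16 + 8 + 4 + 2 = 3742 (decimal)
Convert 7 thousands, 2 hundreds, 5 tens, 9 ones (place-value notation) → 7×1000 + 2×100 + 5×10 + 9 = 7259 (decimal)
Compute 3742 + 7259 = 11001
Convert 11001 (decimal) → 11001 = 8192 + 2048 + 512 + 128 + 64 + 32 + 16 + 8 + 1 → 0b10101011111001 (binary)
0b10101011111001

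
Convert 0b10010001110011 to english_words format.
Convert 0b10010001110011 (binary) → 8192 + 1024 + 64 + 32 + 16 + 2 + 1 = 9331 (decimal)
Convert 9331 (decimal) → 9331 = 9×1000 + 3×100 + 31 → nine thousand three hundred thirty-one (English words)
nine thousand three hundred thirty-one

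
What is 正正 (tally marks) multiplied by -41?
Convert 正正 (tally marks) → 5 + 5 = 10 (decimal)
Compute 10 × -41 = -410
-410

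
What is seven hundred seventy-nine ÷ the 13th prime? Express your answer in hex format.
Convert seven hundred seventy-nine (English words) → 7×100 + 79 = 779 (decimal)
Convert the 13th prime (prime index) → 41 (decimal)
Compute 779 ÷ 41 = 19
Convert 19 (decimal) → 19 = 1×16 + 3 → 0x13 (hexadecimal)
0x13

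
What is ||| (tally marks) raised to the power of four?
Convert ||| (tally marks) → 3 (decimal)
Convert four (English words) → 4 (decimal)
Compute 3 ^ 4 = 81
81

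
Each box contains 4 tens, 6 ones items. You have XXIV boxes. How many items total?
Convert 4 tens, 6 ones (place-value notation) → 4×10 + 6 = 46 (decimal)
Convert XXIV (Roman numeral) → 10 + 10 + 4 = 24 (decimal)
Compute 46 × 24 = 1104
1104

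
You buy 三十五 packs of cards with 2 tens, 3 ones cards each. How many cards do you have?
Convert 2 tens, 3 ones (place-value notation) → 2×10 + 3 = 23 (decimal)
Convert 三十五 (Chinese numeral) → 3×10 + 5 = 35 (decimal)
Compute 23 × 35 = 805
805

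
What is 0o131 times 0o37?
Convert 0o131 (octal) → 1×64 + 3×8 + 1 = 89 (decimal)
Convert 0o37 (octal) → 3×8 + 7 = 31 (decimal)
Compute 89 × 31 = 2759
2759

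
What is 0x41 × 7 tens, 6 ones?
Convert 0x41 (hexadecimal) → 4×16 + 1 = 65 (decimal)
Convert 7 tens, 6 ones (place-value notation) → 7×10 + 6 = 76 (decimal)
Compute 65 × 76 = 4940
4940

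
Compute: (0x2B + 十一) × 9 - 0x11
Convert 0x2B (hexadecimal) → 2×16 + 11 = 43 (decimal)
Convert 十一 (Chinese numeral) → 1×10 + 1 = 11 (decimal)
Convert 0x11 (hexadecimal) → 1×16 + 1 = 17 (decimal)
Expression in decimal: (43 + 11) × 9 - 17
Parentheses first: 43 + 11 = 54
Multiply: 54 × 9 = 486
Subtract: 486 - 17 = 469
469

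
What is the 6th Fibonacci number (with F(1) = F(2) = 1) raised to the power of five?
Convert the 6th Fibonacci number (with F(1) = F(2) = 1) (Fibonacci index) → 1, 1, 2, 3, 5, 8 → 8 (decimal)
Convert five (English words) → 5 (decimal)
Compute 8 ^ 5 = 32768
32768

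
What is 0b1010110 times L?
Convert 0b1010110 (binary) → 64 + 16 + 4 + 2 = 86 (decimal)
Convert L (Roman numeral) → 50 (decimal)
Compute 86 × 50 = 4300
4300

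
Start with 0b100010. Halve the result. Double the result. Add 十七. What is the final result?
Convert 0b100010 (binary) → 32 + 2 = 34 (decimal)
Start: 34
34 ÷ 2 = 17
17 × 2 = 34
Convert 十七 (Chinese numeral) → 1×10 + 7 = 17 (decimal)
34 + 17 = 51
51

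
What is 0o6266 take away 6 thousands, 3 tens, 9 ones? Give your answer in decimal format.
Convert 0o6266 (octal) → 6×512 + 2×64 + 6×8 + 6 = 3254 (decimal)
Convert 6 thousands, 3 tens, 9 ones (place-value notation) → 6×1000 + 3×10 + 9 = 6039 (decimal)
Compute 3254 - 6039 = -2785
-2785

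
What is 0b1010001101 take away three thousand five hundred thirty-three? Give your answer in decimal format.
Convert 0b1010001101 (binary) → 512 + 128 + 8 + 4 + 1 = 653 (decimal)
Convert three thousand five hundred thirty-three (English words) → 3×1000 + 5×100 + 33 = 3533 (decimal)
Compute 653 - 3533 = -2880
-2880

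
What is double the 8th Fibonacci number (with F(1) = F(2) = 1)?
The 8th Fibonacci number (with F(1) = F(2) = 1): 1, 1, 2, 3, 5, 8, 13, 21 → 21
Compute 21 × 2 = 42
42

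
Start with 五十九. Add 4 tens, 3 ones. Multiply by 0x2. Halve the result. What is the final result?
Convert 五十九 (Chinese numeral) → 5×10 + 9 = 59 (decimal)
Start: 59
Convert 4 tens, 3 ones (place-value notation) → 4×10 + 3 = 43 (decimal)
59 + 43 = 102
Convert 0x2 (hexadecimal) → 2 (decimal)
102 × 2 = 204
204 ÷ 2 = 102
102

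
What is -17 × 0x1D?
Convert 0x1D (hexadecimal) → 1×16 + 13 = 29 (decimal)
Compute -17 × 29 = -493
-493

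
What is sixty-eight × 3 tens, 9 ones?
Convert sixty-eight (English words) → 68 (decimal)
Convert 3 tens, 9 ones (place-value notation) → 3×10 + 9 = 39 (decimal)
Compute 68 × 39 = 2652
2652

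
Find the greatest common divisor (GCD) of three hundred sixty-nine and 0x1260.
Convert three hundred sixty-nine (English words) → 3×100 + 69 = 369 (decimal)
Convert 0x1260 (hexadecimal) → 1×4096 + 2×256 + 6×16 = 4704 (decimal)
Compute gcd(369, 4704) = 3
3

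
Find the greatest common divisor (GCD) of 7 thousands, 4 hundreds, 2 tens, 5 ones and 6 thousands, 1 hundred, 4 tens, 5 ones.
Convert 7 thousands, 4 hundreds, 2 tens, 5 ones (place-value notation) → 7×1000 + 4×100 + 2×10 + 5 = 7425 (decimal)
Convert 6 thousands, 1 hundred, 4 tens, 5 ones (place-value notation) → 6×1000 + 1×100 + 4×10 + 5 = 6145 (decimal)
Compute gcd(7425, 6145) = 5
5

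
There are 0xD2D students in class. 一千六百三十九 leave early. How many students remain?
Convert 0xD2D (hexadecimal) → 13×256 + 2×16 + 13 = 3373 (decimal)
Convert 一千六百三十九 (Chinese numeral) → 1×1000 + 6×100 + 3×10 + 9 = 1639 (decimal)
Compute 3373 - 1639 = 1734
1734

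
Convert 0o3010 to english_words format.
Convert 0o3010 (octal) → 3×512 + 1×8 = 1544 (decimal)
Convert 1544 (decimal) → 1544 = 1×1000 + 5×100 + 44 → one thousand five hundred forty-four (English words)
one thousand five hundred forty-four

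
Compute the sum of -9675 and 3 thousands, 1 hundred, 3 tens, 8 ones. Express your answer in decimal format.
Convert 3 thousands, 1 hundred, 3 tens, 8 ones (place-value notation) → 3×1000 + 1×100 + 3×10 + 8 = 3138 (decimal)
Compute -9675 + 3138 = -6537
-6537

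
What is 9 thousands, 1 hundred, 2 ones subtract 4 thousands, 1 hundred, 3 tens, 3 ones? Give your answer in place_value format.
Convert 9 thousands, 1 hundred, 2 ones (place-value notation) → 9×1000 + 1×100 + 2 = 9102 (decimal)
Convert 4 thousands, 1 hundred, 3 tens, 3 ones (place-value notation) → 4×1000 + 1×100 + 3×10 + 3 = 4133 (decimal)
Compute 9102 - 4133 = 4969
Convert 4969 (decimal) → 4969 = 4×1000 + 9×100 + 6×10 + 9 → 4 thousands, 9 hundreds, 6 tens, 9 ones (place-value notation)
4 thousands, 9 hundreds, 6 tens, 9 ones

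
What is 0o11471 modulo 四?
Convert 0o11471 (octal) → 1×4096 + 1×512 + 4×64 + 7×8 + 1 = 4921 (decimal)
Convert 四 (Chinese numeral) → 4 (decimal)
Compute 4921 mod 4 = 1
1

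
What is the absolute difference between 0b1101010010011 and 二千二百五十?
Convert 0b1101010010011 (binary) → 4096 + 2048 + 512 + 128 + 16 + 2 + 1 = 6803 (decimal)
Convert 二千二百五十 (Chinese numeral) → 2×1000 + 2×100 + 5×10 = 2250 (decimal)
Compute |6803 - 2250| = 4553
4553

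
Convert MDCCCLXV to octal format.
Convert MDCCCLXV (Roman numeral) → 1000 + 500 + 100 + 100 + 100 + 50 + 10 + 5 = 1865 (decimal)
Convert 1865 (decimal) → 1865 = 3×512 + 5×64 + 1×8 + 1 → 0o3511 (octal)
0o3511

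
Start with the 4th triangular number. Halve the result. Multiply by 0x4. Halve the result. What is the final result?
Convert the 4th triangular number (triangular index) → 4×5/2 = 10 (decimal)
Start: 10
10 ÷ 2 = 5
Convert 0x4 (hexadecimal) → 4 (decimal)
5 × 4 = 20
20 ÷ 2 = 10
10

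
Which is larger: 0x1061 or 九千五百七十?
Convert 0x1061 (hexadecimal) → 1×4096 + 6×16 + 1 = 4193 (decimal)
Convert 九千五百七十 (Chinese numeral) → 9×1000 + 5×100 + 7×10 = 9570 (decimal)
Compare 4193 vs 9570: larger = 9570
9570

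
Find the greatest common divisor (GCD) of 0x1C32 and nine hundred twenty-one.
Convert 0x1C32 (hexadecimal) → 1×4096 + 12×256 + 3×16 + 2 = 7218 (decimal)
Convert nine hundred twenty-one (English words) → 9×100 + 21 = 921 (decimal)
Compute gcd(7218, 921) = 3
3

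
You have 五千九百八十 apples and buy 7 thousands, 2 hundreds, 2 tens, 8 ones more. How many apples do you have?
Convert 五千九百八十 (Chinese numeral) → 5×1000 + 9×100 + 8×10 = 5980 (decimal)
Convert 7 thousands, 2 hundreds, 2 tens, 8 ones (place-value notation) → 7×1000 + 2×100 + 2×10 + 8 = 7228 (decimal)
Compute 5980 + 7228 = 13208
13208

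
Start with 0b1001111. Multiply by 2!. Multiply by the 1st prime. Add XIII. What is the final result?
Convert 0b1001111 (binary) → 64 + 8 + 4 + 2 + 1 = 79 (decimal)
Start: 79
Convert 2! (factorial) → 2 (decimal)
79 × 2 = 158
Convert the 1st prime (prime index) → 2 (decimal)
158 × 2 = 316
Convert XIII (Roman numeral) → 10 + 1 + 1 + 1 = 13 (decimal)
316 + 13 = 329
329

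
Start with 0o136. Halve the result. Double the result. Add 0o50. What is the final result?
Convert 0o136 (octal) → 1×64 + 3×8 + 6 = 94 (decimal)
Start: 94
94 ÷ 2 = 47
47 × 2 = 94
Convert 0o50 (octal) → 5×8 = 40 (decimal)
94 + 40 = 134
134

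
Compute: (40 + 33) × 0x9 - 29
Convert 0x9 (hexadecimal) → 9 (decimal)
Expression in decimal: (40 + 33) × 9 - 29
Parentheses first: 40 + 33 = 73
Multiply: 73 × 9 = 657
Subtract: 657 - 29 = 628
628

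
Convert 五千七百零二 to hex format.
Convert 五千七百零二 (Chinese numeral) → 5×1000 + 7×100 + 2 = 5702 (decimal)
Convert 5702 (decimal) → 5702 = 1×4096 + 6×256 + 4×16 + 6 → 0x1646 (hexadecimal)
0x1646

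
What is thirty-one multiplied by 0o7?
Convert thirty-one (English words) → 31 (decimal)
Convert 0o7 (octal) → 7 (decimal)
Compute 31 × 7 = 217
217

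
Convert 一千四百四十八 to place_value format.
Convert 一千四百四十八 (Chinese numeral) → 1×1000 + 4×100 + 4×10 + 8 = 1448 (decimal)
Convert 1448 (decimal) → 1448 = 1×1000 + 4×100 + 4×10 + 8 → 1 thousand, 4 hundreds, 4 tens, 8 ones (place-value notation)
1 thousand, 4 hundreds, 4 tens, 8 ones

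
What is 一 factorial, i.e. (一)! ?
Convert 一 (Chinese numeral) → 1 (decimal)
Compute 1! = 1
1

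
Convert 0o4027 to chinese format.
Convert 0o4027 (octal) → 4×512 + 2×8 + 7 = 2071 (decimal)
Convert 2071 (decimal) → 2071 = 2×1000 + 7×10 + 1 → 二千零七十一 (Chinese numeral)
二千零七十一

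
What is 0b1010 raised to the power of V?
Convert 0b1010 (binary) → 8 + 2 = 10 (decimal)
Convert V (Roman numeral) → 5 (decimal)
Compute 10 ^ 5 = 100000
100000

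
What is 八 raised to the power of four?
Convert 八 (Chinese numeral) → 8 (decimal)
Convert four (English words) → 4 (decimal)
Compute 8 ^ 4 = 4096
4096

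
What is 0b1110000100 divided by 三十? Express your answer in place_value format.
Convert 0b1110000100 (binary) → 512 + 256 + 128 + 4 = 900 (decimal)
Convert 三十 (Chinese numeral) → 3×10 = 30 (decimal)
Compute 900 ÷ 30 = 30
Convert 30 (decimal) → 30 = 3×10 → 3 tens (place-value notation)
3 tens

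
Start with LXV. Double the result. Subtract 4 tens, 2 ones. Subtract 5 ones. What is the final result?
Convert LXV (Roman numeral) → 50 + 10 + 5 = 65 (decimal)
Start: 65
65 × 2 = 130
Convert 4 tens, 2 ones (place-value notation) → 4×10 + 2 = 42 (decimal)
130 - 42 = 88
Convert 5 ones (place-value notation) → 5 (decimal)
88 - 5 = 83
83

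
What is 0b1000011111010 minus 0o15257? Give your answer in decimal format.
Convert 0b1000011111010 (binary) → 4096 + 128 + 64 + 32 + 16 + 8 + 2 = 4346 (decimal)
Convert 0o15257 (octal) → 1×4096 + 5×512 + 2×64 + 5×8 + 7 = 6831 (decimal)
Compute 4346 - 6831 = -2485
-2485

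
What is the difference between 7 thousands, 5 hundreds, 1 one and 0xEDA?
Convert 7 thousands, 5 hundreds, 1 one (place-value notation) → 7×1000 + 5×100 + 1 = 7501 (decimal)
Convert 0xEDA (hexadecimal) → 14×256 + 13×16 + 10 = 3802 (decimal)
Difference: |7501 - 3802| = 3699
3699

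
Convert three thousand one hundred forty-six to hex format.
Convert three thousand one hundred forty-six (English words) → 3×1000 + 1×100 + 46 = 3146 (decimal)
Convert 3146 (decimal) → 3146 = 12×256 + 4×16 + 10 → 0xC4A (hexadecimal)
0xC4A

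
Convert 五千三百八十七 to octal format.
Convert 五千三百八十七 (Chinese numeral) → 5×1000 + 3×100 + 8×10 + 7 = 5387 (decimal)
Convert 5387 (decimal) → 5387 = 1×4096 + 2×512 + 4×64 + 1×8 + 3 → 0o12413 (octal)
0o12413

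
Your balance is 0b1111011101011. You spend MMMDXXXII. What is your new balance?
Convert 0b1111011101011 (binary) → 4096 + 2048 + 1024 + 512 + 128 + 64 + 32 + 8 + 2 + 1 = 7915 (decimal)
Convert MMMDXXXII (Roman numeral) → 1000 + 1000 + 1000 + 500 + 10 + 10 + 10 + 1 + 1 = 3532 (decimal)
Compute 7915 - 3532 = 4383
4383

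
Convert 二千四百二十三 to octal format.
Convert 二千四百二十三 (Chinese numeral) → 2×1000 + 4×100 + 2×10 + 3 = 2423 (decimal)
Convert 2423 (decimal) → 2423 = 4×512 + 5×64 + 6×8 + 7 → 0o4567 (octal)
0o4567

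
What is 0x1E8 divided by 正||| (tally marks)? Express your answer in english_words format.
Convert 0x1E8 (hexadecimal) → 1×256 + 14×16 + 8 = 488 (decimal)
Convert 正||| (tally marks) → 5 + 3 = 8 (decimal)
Compute 488 ÷ 8 = 61
Convert 61 (decimal) → sixty-one (English words)
sixty-one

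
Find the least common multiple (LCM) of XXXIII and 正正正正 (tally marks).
Convert XXXIII (Roman numeral) → 10 + 10 + 10 + 1 + 1 + 1 = 33 (decimal)
Convert 正正正正 (tally marks) → 5 + 5 + 5 + 5 = 20 (decimal)
Compute lcm(33, 20) = 660
660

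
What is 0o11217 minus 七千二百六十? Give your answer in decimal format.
Convert 0o11217 (octal) → 1×4096 + 1×512 + 2×64 + 1×8 + 7 = 4751 (decimal)
Convert 七千二百六十 (Chinese numeral) → 7×1000 + 2×100 + 6×10 = 7260 (decimal)
Compute 4751 - 7260 = -2509
-2509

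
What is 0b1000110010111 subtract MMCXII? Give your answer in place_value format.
Convert 0b1000110010111 (binary) → 4096 + 256 + 128 + 16 + 4 + 2 + 1 = 4503 (decimal)
Convert MMCXII (Roman numeral) → 1000 + 1000 + 100 + 10 + 1 + 1 = 2112 (decimal)
Compute 4503 - 2112 = 2391
Convert 2391 (decimal) → 2391 = 2×1000 + 3×100 + 9×10 + 1 → 2 thousands, 3 hundreds, 9 tens, 1 one (place-value notation)
2 thousands, 3 hundreds, 9 tens, 1 one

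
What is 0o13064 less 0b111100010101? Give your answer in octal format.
Convert 0o13064 (octal) → 1×4096 + 3×512 + 6×8 + 4 = 5684 (decimal)
Convert 0b111100010101 (binary) → 2048 + 1024 + 512 + 256 + 16 + 4 + 1 = 3861 (decimal)
Compute 5684 - 3861 = 1823
Convert 1823 (decimal) → 1823 = 3×512 + 4×64 + 3×8 + 7 → 0o3437 (octal)
0o3437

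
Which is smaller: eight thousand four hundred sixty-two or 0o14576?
Convert eight thousand four hundred sixty-two (English words) → 8×1000 + 4×100 + 62 = 8462 (decimal)
Convert 0o14576 (octal) → 1×4096 + 4×512 + 5×64 + 7×8 + 6 = 6526 (decimal)
Compare 8462 vs 6526: smaller = 6526
6526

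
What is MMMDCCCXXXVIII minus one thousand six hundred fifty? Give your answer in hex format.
Convert MMMDCCCXXXVIII (Roman numeral) → 1000 + 1000 + 1000 + 500 + 100 + 100 + 100 + 10 + 10 + 10 + 5 + 1 + 1 + 1 = 3838 (decimal)
Convert one thousand six hundred fifty (English words) → 1×1000 + 6×100 + 50 = 1650 (decimal)
Compute 3838 - 1650 = 2188
Convert 2188 (decimal) → 2188 = 8×256 + 8×16 + 12 → 0x88C (hexadecimal)
0x88C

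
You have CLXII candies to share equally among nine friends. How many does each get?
Convert CLXII (Roman numeral) → 100 + 50 + 10 + 1 + 1 = 162 (decimal)
Convert nine (English words) → 9 (decimal)
Compute 162 ÷ 9 = 18
18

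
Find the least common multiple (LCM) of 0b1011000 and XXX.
Convert 0b1011000 (binary) → 64 + 16 + 8 = 88 (decimal)
Convert XXX (Roman numeral) → 10 + 10 + 10 = 30 (decimal)
Compute lcm(88, 30) = 1320
1320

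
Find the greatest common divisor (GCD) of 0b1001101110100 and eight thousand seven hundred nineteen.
Convert 0b1001101110100 (binary) → 4096 + 512 + 256 + 64 + 32 + 16 + 4 = 4980 (decimal)
Convert eight thousand seven hundred nineteen (English words) → 8×1000 + 7×100 + 19 = 8719 (decimal)
Compute gcd(4980, 8719) = 1
1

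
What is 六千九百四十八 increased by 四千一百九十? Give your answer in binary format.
Convert 六千九百四十八 (Chinese numeral) → 6×1000 + 9×100 + 4×10 + 8 = 6948 (decimal)
Convert 四千一百九十 (Chinese numeral) → 4×1000 + 1×100 + 9×10 = 4190 (decimal)
Compute 6948 + 4190 = 11138
Convert 11138 (decimal) → 11138 = 8192 + 2048 + 512 + 256 + 128 + 2 → 0b10101110000010 (binary)
0b10101110000010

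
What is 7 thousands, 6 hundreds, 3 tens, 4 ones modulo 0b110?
Convert 7 thousands, 6 hundreds, 3 tens, 4 ones (place-value notation) → 7×1000 + 6×100 + 3×10 + 4 = 7634 (decimal)
Convert 0b110 (binary) → 4 + 2 = 6 (decimal)
Compute 7634 mod 6 = 2
2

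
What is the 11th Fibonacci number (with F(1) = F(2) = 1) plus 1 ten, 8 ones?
The 11th Fibonacci number (with F(1) = F(2) = 1): 1, 1, 2, 3, 5, 8, 13, 21, 34, 55, 89 → 89
Convert 1 ten, 8 ones (place-value notation) → 1×10 + 8 = 18 (decimal)
Compute 89 + 18 = 107
107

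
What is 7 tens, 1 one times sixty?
Convert 7 tens, 1 one (place-value notation) → 7×10 + 1 = 71 (decimal)
Convert sixty (English words) → 60 (decimal)
Compute 71 × 60 = 4260
4260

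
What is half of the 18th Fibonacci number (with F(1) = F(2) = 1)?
The 18th Fibonacci number (with F(1) = F(2) = 1) = 2584
Compute 2584 ÷ 2 = 1292
1292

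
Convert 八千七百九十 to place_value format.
Convert 八千七百九十 (Chinese numeral) → 8×1000 + 7×100 + 9×10 = 8790 (decimal)
Convert 8790 (decimal) → 8790 = 8×1000 + 7×100 + 9×10 → 8 thousands, 7 hundreds, 9 tens (place-value notation)
8 thousands, 7 hundreds, 9 tens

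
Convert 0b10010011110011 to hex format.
Convert 0b10010011110011 (binary) → 8192 + 1024 + 128 + 64 + 32 + 16 + 2 + 1 = 9459 (decimal)
Convert 9459 (decimal) → 9459 = 2×4096 + 4×256 + 15×16 + 3 → 0x24F3 (hexadecimal)
0x24F3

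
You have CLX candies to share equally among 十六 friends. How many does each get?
Convert CLX (Roman numeral) → 100 + 50 + 10 = 160 (decimal)
Convert 十六 (Chinese numeral) → 1×10 + 6 = 16 (decimal)
Compute 160 ÷ 16 = 10
10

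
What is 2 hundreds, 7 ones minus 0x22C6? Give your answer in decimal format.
Convert 2 hundreds, 7 ones (place-value notation) → 2×100 + 7 = 207 (decimal)
Convert 0x22C6 (hexadecimal) → 2×4096 + 2×256 + 12×16 + 6 = 8902 (decimal)
Compute 207 - 8902 = -8695
-8695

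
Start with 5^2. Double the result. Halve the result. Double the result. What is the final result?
Convert 5^2 (power) → 25 (decimal)
Start: 25
25 × 2 = 50
50 ÷ 2 = 25
25 × 2 = 50
50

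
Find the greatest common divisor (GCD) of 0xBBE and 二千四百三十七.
Convert 0xBBE (hexadecimal) → 11×256 + 11×16 + 14 = 3006 (decimal)
Convert 二千四百三十七 (Chinese numeral) → 2×1000 + 4×100 + 3×10 + 7 = 2437 (decimal)
Compute gcd(3006, 2437) = 1
1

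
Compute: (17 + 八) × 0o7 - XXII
Convert 八 (Chinese numeral) → 8 (decimal)
Convert 0o7 (octal) → 7 (decimal)
Convert XXII (Roman numeral) → 10 + 10 + 1 + 1 = 22 (decimal)
Expression in decimal: (17 + 8) × 7 - 22
Parentheses first: 17 + 8 = 25
Multiply: 25 × 7 = 175
Subtract: 175 - 22 = 153
153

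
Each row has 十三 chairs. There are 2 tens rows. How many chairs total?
Convert 十三 (Chinese numeral) → 1×10 + 3 = 13 (decimal)
Convert 2 tens (place-value notation) → 2×10 = 20 (decimal)
Compute 13 × 20 = 260
260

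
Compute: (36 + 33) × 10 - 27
Parentheses first: 36 + 33 = 69
Multiply: 69 × 10 = 690
Subtract: 690 - 27 = 663
663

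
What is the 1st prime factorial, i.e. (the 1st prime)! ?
Convert the 1st prime (prime index) → 2 (decimal)
Compute 2! = 2
2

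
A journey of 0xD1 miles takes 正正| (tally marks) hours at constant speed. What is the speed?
Convert 0xD1 (hexadecimal) → 13×16 + 1 = 209 (decimal)
Convert 正正| (tally marks) → 5 + 5 + 1 = 11 (decimal)
Compute 209 ÷ 11 = 19
19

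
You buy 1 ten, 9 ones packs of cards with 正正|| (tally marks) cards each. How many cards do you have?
Convert 正正|| (tally marks) → 5 + 5 + 2 = 12 (decimal)
Convert 1 ten, 9 ones (place-value notation) → 1×10 + 9 = 19 (decimal)
Compute 12 × 19 = 228
228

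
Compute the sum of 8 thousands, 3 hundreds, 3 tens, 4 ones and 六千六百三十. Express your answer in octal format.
Convert 8 thousands, 3 hundreds, 3 tens, 4 ones (place-value notation) → 8×1000 + 3×100 + 3×10 + 4 = 8334 (decimal)
Convert 六千六百三十 (Chinese numeral) → 6×1000 + 6×100 + 3×10 = 6630 (decimal)
Compute 8334 + 6630 = 14964
Convert 14964 (decimal) → 14964 = 3×4096 + 5×512 + 1×64 + 6×8 + 4 → 0o35164 (octal)
0o35164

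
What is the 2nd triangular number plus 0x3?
The 2nd triangular number = 2×3/2 = 3
Convert 0x3 (hexadecimal) → 3 (decimal)
Compute 3 + 3 = 6
6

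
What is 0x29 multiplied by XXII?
Convert 0x29 (hexadecimal) → 2×16 + 9 = 41 (decimal)
Convert XXII (Roman numeral) → 10 + 10 + 1 + 1 = 22 (decimal)
Compute 41 × 22 = 902
902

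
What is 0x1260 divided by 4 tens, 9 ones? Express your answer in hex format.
Convert 0x1260 (hexadecimal) → 1×4096 + 2×256 + 6×16 = 4704 (decimal)
Convert 4 tens, 9 ones (place-value notation) → 4×10 + 9 = 49 (decimal)
Compute 4704 ÷ 49 = 96
Convert 96 (decimal) → 96 = 6×16 → 0x60 (hexadecimal)
0x60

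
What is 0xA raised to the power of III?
Convert 0xA (hexadecimal) → 10 (decimal)
Convert III (Roman numeral) → 1 + 1 + 1 = 3 (decimal)
Compute 10 ^ 3 = 1000
1000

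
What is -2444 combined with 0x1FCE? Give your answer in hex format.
Convert 0x1FCE (hexadecimal) → 1×4096 + 15×256 + 12×16 + 14 = 8142 (decimal)
Compute -2444 + 8142 = 5698
Convert 5698 (decimal) → 5698 = 1×4096 + 6×256 + 4×16 + 2 → 0x1642 (hexadecimal)
0x1642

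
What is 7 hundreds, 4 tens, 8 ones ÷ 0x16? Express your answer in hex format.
Convert 7 hundreds, 4 tens, 8 ones (place-value notation) → 7×100 + 4×10 + 8 = 748 (decimal)
Convert 0x16 (hexadecimal) → 1×16 + 6 = 22 (decimal)
Compute 748 ÷ 22 = 34
Convert 34 (decimal) → 34 = 2×16 + 2 → 0x22 (hexadecimal)
0x22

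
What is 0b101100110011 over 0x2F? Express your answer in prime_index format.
Convert 0b101100110011 (binary) → 2048 + 512 + 256 + 32 + 16 + 2 + 1 = 2867 (decimal)
Convert 0x2F (hexadecimal) → 2×16 + 15 = 47 (decimal)
Compute 2867 ÷ 47 = 61
Convert 61 (decimal) → the 18th prime (prime index)
the 18th prime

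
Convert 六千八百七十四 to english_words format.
Convert 六千八百七十四 (Chinese numeral) → 6×1000 + 8×100 + 7×10 + 4 = 6874 (decimal)
Convert 6874 (decimal) → 6874 = 6×1000 + 8×100 + 74 → six thousand eight hundred seventy-four (English words)
six thousand eight hundred seventy-four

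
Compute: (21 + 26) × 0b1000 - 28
Convert 0b1000 (binary) → 8 (decimal)
Expression in decimal: (21 + 26) × 8 - 28
Parentheses first: 21 + 26 = 47
Multiply: 47 × 8 = 376
Subtract: 376 - 28 = 348
348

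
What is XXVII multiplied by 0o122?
Convert XXVII (Roman numeral) → 10 + 10 + 5 + 1 + 1 = 27 (decimal)
Convert 0o122 (octal) → 1×64 + 2×8 + 2 = 82 (decimal)
Compute 27 × 82 = 2214
2214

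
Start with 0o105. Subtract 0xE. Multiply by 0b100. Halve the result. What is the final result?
Convert 0o105 (octal) → 1×64 + 5 = 69 (decimal)
Start: 69
Convert 0xE (hexadecimal) → 14 (decimal)
69 - 14 = 55
Convert 0b100 (binary) → 4 (decimal)
55 × 4 = 220
220 ÷ 2 = 110
110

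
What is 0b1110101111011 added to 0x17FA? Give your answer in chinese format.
Convert 0b1110101111011 (binary) → 4096 + 2048 + 1024 + 256 + 64 + 32 + 16 + 8 + 2 + 1 = 7547 (decimal)
Convert 0x17FA (hexadecimal) → 1×4096 + 7×256 + 15×16 + 10 = 6138 (decimal)
Compute 7547 + 6138 = 13685
Convert 13685 (decimal) → 13685 = 1×10000 + 3×1000 + 6×100 + 8×10 + 5 → 一万三千六百八十五 (Chinese numeral)
一万三千六百八十五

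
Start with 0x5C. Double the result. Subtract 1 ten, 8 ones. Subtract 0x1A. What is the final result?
Convert 0x5C (hexadecimal) → 5×16 + 12 = 92 (decimal)
Start: 92
92 × 2 = 184
Convert 1 ten, 8 ones (place-value notation) → 1×10 + 8 = 18 (decimal)
184 - 18 = 166
Convert 0x1A (hexadecimal) → 1×16 + 10 = 26 (decimal)
166 - 26 = 140
140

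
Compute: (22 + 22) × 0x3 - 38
Convert 0x3 (hexadecimal) → 3 (decimal)
Expression in decimal: (22 + 22) × 3 - 38
Parentheses first: 22 + 22 = 44
Multiply: 44 × 3 = 132
Subtract: 132 - 38 = 94
94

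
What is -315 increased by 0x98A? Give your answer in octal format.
Convert 0x98A (hexadecimal) → 9×256 + 8×16 + 10 = 2442 (decimal)
Compute -315 + 2442 = 2127
Convert 2127 (decimal) → 2127 = 4×512 + 1×64 + 1×8 + 7 → 0o4117 (octal)
0o4117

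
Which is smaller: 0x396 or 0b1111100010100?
Convert 0x396 (hexadecimal) → 3×256 + 9×16 + 6 = 918 (decimal)
Convert 0b1111100010100 (binary) → 4096 + 2048 + 1024 + 512 + 256 + 16 + 4 = 7956 (decimal)
Compare 918 vs 7956: smaller = 918
918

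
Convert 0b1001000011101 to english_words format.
Convert 0b1001000011101 (binary) → 4096 + 512 + 16 + 8 + 4 + 1 = 4637 (decimal)
Convert 4637 (decimal) → 4637 = 4×1000 + 6×100 + 37 → four thousand six hundred thirty-seven (English words)
four thousand six hundred thirty-seven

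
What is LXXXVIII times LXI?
Convert LXXXVIII (Roman numeral) → 50 + 10 + 10 + 10 + 5 + 1 + 1 + 1 = 88 (decimal)
Convert LXI (Roman numeral) → 50 + 10 + 1 = 61 (decimal)
Compute 88 × 61 = 5368
5368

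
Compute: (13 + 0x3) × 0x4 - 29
Convert 0x3 (hexadecimal) → 3 (decimal)
Convert 0x4 (hexadecimal) → 4 (decimal)
Expression in decimal: (13 + 3) × 4 - 29
Parentheses first: 13 + 3 = 16
Multiply: 16 × 4 = 64
Subtract: 64 - 29 = 35
35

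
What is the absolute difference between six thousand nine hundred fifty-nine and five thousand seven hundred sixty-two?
Convert six thousand nine hundred fifty-nine (English words) → 6×1000 + 9×100 + 59 = 6959 (decimal)
Convert five thousand seven hundred sixty-two (English words) → 5×1000 + 7×100 + 62 = 5762 (decimal)
Compute |6959 - 5762| = 1197
1197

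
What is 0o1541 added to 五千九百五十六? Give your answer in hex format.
Convert 0o1541 (octal) → 1×512 + 5×64 + 4×8 + 1 = 865 (decimal)
Convert 五千九百五十六 (Chinese numeral) → 5×1000 + 9×100 + 5×10 + 6 = 5956 (decimal)
Compute 865 + 5956 = 6821
Convert 6821 (decimal) → 6821 = 1×4096 + 10×256 + 10×16 + 5 → 0x1AA5 (hexadecimal)
0x1AA5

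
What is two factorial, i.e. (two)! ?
Convert two (English words) → 2 (decimal)
Compute 2! = 2
2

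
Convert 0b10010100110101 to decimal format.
Convert 0b10010100110101 (binary) → 8192 + 1024 + 256 + 32 + 16 + 4 + 1 = 9525 (decimal)
9525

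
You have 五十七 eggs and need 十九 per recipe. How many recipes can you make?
Convert 五十七 (Chinese numeral) → 5×10 + 7 = 57 (decimal)
Convert 十九 (Chinese numeral) → 1×10 + 9 = 19 (decimal)
Compute 57 ÷ 19 = 3
3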